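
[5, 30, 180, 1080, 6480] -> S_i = 5*6^i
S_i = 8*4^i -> [8, 32, 128, 512, 2048]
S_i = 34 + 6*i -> [34, 40, 46, 52, 58]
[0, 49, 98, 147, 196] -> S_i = 0 + 49*i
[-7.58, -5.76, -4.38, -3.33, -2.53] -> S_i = -7.58*0.76^i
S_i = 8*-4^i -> [8, -32, 128, -512, 2048]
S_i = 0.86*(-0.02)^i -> [0.86, -0.02, 0.0, -0.0, 0.0]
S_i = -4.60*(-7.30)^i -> [-4.6, 33.58, -245.13, 1789.48, -13063.19]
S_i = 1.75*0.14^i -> [1.75, 0.25, 0.03, 0.0, 0.0]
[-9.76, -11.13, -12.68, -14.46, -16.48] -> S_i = -9.76*1.14^i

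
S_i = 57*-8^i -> [57, -456, 3648, -29184, 233472]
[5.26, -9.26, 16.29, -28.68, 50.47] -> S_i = 5.26*(-1.76)^i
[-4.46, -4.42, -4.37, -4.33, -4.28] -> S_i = -4.46*0.99^i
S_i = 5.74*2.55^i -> [5.74, 14.64, 37.32, 95.18, 242.7]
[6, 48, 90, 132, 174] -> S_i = 6 + 42*i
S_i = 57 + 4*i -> [57, 61, 65, 69, 73]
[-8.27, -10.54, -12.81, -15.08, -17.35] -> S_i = -8.27 + -2.27*i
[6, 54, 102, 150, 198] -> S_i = 6 + 48*i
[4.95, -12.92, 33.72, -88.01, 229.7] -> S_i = 4.95*(-2.61)^i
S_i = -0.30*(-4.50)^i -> [-0.3, 1.35, -6.08, 27.34, -123.02]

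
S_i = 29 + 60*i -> [29, 89, 149, 209, 269]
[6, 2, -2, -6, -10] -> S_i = 6 + -4*i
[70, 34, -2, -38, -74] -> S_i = 70 + -36*i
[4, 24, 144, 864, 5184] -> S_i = 4*6^i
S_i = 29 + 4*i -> [29, 33, 37, 41, 45]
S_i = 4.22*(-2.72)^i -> [4.22, -11.48, 31.22, -84.92, 230.99]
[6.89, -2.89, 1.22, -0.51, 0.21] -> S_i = 6.89*(-0.42)^i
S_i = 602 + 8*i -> [602, 610, 618, 626, 634]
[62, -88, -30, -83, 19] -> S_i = Random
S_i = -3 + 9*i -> [-3, 6, 15, 24, 33]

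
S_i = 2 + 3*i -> [2, 5, 8, 11, 14]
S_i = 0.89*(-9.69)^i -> [0.89, -8.62, 83.57, -809.77, 7846.67]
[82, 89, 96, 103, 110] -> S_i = 82 + 7*i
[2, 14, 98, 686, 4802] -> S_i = 2*7^i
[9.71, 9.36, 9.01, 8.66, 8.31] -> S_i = 9.71 + -0.35*i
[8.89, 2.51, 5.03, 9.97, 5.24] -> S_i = Random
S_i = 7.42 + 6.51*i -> [7.42, 13.93, 20.44, 26.95, 33.46]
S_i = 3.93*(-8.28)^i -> [3.93, -32.54, 269.43, -2230.92, 18472.0]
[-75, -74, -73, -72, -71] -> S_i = -75 + 1*i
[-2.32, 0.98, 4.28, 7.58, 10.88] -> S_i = -2.32 + 3.30*i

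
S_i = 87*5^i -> [87, 435, 2175, 10875, 54375]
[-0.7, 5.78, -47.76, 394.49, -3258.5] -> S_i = -0.70*(-8.26)^i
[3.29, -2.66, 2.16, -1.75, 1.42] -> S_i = 3.29*(-0.81)^i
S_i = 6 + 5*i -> [6, 11, 16, 21, 26]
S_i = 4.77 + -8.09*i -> [4.77, -3.32, -11.41, -19.5, -27.59]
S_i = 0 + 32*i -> [0, 32, 64, 96, 128]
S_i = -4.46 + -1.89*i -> [-4.46, -6.35, -8.24, -10.13, -12.02]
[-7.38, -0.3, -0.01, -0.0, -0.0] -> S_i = -7.38*0.04^i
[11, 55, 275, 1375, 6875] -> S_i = 11*5^i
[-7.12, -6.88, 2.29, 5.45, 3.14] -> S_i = Random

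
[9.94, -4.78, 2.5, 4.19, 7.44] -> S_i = Random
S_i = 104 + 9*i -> [104, 113, 122, 131, 140]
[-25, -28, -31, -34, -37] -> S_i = -25 + -3*i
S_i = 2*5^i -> [2, 10, 50, 250, 1250]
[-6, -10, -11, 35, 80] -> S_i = Random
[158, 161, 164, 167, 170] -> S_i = 158 + 3*i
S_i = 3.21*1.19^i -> [3.21, 3.82, 4.55, 5.41, 6.44]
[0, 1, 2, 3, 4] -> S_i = 0 + 1*i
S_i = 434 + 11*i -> [434, 445, 456, 467, 478]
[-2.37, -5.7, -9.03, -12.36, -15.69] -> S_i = -2.37 + -3.33*i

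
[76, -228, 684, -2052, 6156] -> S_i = 76*-3^i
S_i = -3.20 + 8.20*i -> [-3.2, 5.0, 13.2, 21.4, 29.6]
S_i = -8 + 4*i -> [-8, -4, 0, 4, 8]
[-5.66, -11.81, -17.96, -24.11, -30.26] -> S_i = -5.66 + -6.15*i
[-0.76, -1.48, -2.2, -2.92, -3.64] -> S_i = -0.76 + -0.72*i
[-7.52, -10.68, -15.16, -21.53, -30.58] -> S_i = -7.52*1.42^i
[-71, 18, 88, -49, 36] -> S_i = Random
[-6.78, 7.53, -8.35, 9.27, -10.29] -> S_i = -6.78*(-1.11)^i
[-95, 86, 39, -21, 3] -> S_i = Random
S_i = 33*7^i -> [33, 231, 1617, 11319, 79233]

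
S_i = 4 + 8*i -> [4, 12, 20, 28, 36]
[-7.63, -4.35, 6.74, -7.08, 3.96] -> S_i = Random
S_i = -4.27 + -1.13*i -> [-4.27, -5.4, -6.53, -7.66, -8.79]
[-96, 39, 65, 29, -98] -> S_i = Random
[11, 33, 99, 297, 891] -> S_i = 11*3^i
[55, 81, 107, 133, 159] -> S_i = 55 + 26*i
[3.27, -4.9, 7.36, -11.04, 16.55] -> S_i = 3.27*(-1.50)^i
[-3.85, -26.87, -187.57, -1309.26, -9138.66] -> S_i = -3.85*6.98^i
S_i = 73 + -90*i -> [73, -17, -107, -197, -287]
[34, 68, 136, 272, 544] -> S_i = 34*2^i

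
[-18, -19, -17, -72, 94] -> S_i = Random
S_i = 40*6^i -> [40, 240, 1440, 8640, 51840]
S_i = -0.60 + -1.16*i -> [-0.6, -1.76, -2.92, -4.08, -5.24]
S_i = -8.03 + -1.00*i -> [-8.03, -9.03, -10.03, -11.03, -12.03]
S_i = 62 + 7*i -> [62, 69, 76, 83, 90]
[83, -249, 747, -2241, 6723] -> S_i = 83*-3^i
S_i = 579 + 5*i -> [579, 584, 589, 594, 599]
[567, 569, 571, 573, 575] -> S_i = 567 + 2*i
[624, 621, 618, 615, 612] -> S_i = 624 + -3*i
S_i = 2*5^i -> [2, 10, 50, 250, 1250]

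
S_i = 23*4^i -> [23, 92, 368, 1472, 5888]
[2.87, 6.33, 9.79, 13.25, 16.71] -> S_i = 2.87 + 3.46*i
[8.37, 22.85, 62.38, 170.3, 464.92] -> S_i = 8.37*2.73^i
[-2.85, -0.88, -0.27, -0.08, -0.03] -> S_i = -2.85*0.31^i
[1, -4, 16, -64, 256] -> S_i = 1*-4^i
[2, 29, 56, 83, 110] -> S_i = 2 + 27*i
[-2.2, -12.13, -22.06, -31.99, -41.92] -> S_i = -2.20 + -9.93*i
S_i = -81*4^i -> [-81, -324, -1296, -5184, -20736]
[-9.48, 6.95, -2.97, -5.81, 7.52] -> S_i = Random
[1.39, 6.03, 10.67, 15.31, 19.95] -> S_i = 1.39 + 4.64*i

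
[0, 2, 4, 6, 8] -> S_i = 0 + 2*i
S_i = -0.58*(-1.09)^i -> [-0.58, 0.63, -0.69, 0.75, -0.82]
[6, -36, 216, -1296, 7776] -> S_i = 6*-6^i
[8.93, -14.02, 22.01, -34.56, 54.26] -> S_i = 8.93*(-1.57)^i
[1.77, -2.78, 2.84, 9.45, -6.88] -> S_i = Random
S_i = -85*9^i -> [-85, -765, -6885, -61965, -557685]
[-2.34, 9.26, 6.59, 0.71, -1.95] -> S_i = Random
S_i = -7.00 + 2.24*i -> [-7.0, -4.76, -2.52, -0.28, 1.96]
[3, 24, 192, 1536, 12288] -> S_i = 3*8^i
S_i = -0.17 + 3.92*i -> [-0.17, 3.75, 7.67, 11.59, 15.51]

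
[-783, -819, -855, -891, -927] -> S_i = -783 + -36*i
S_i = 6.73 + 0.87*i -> [6.73, 7.6, 8.47, 9.34, 10.21]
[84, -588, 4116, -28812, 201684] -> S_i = 84*-7^i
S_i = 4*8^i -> [4, 32, 256, 2048, 16384]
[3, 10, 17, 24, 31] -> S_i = 3 + 7*i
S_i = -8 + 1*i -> [-8, -7, -6, -5, -4]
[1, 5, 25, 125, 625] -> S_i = 1*5^i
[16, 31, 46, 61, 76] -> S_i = 16 + 15*i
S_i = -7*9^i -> [-7, -63, -567, -5103, -45927]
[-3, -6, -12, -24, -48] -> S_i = -3*2^i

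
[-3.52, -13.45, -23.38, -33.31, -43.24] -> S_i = -3.52 + -9.93*i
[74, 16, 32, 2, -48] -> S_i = Random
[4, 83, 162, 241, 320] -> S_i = 4 + 79*i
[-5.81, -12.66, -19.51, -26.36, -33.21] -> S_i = -5.81 + -6.85*i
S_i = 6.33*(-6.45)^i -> [6.33, -40.83, 263.34, -1698.57, 10955.76]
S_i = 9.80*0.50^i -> [9.8, 4.9, 2.45, 1.23, 0.61]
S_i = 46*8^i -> [46, 368, 2944, 23552, 188416]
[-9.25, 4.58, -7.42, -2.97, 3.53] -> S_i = Random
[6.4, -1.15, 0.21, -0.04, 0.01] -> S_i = 6.40*(-0.18)^i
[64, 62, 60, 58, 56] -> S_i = 64 + -2*i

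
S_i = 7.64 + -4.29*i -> [7.64, 3.35, -0.94, -5.23, -9.52]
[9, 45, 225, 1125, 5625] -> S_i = 9*5^i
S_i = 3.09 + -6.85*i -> [3.09, -3.76, -10.61, -17.46, -24.31]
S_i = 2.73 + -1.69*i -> [2.73, 1.04, -0.65, -2.34, -4.03]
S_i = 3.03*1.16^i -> [3.03, 3.51, 4.08, 4.73, 5.49]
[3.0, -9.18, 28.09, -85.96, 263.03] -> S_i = 3.00*(-3.06)^i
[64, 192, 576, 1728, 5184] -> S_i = 64*3^i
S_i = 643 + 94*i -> [643, 737, 831, 925, 1019]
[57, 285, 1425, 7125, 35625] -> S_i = 57*5^i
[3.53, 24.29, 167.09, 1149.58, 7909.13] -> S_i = 3.53*6.88^i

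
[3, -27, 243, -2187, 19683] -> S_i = 3*-9^i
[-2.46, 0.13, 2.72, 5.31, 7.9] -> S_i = -2.46 + 2.59*i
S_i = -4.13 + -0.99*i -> [-4.13, -5.12, -6.11, -7.1, -8.09]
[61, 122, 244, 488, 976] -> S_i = 61*2^i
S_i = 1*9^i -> [1, 9, 81, 729, 6561]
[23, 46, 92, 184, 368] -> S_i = 23*2^i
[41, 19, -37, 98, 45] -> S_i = Random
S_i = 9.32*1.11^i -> [9.32, 10.35, 11.48, 12.75, 14.15]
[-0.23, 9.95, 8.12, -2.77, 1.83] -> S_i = Random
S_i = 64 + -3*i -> [64, 61, 58, 55, 52]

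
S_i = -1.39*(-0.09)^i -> [-1.39, 0.13, -0.01, 0.0, -0.0]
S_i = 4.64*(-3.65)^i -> [4.64, -16.94, 61.82, -225.63, 823.55]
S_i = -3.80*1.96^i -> [-3.8, -7.45, -14.6, -28.61, -56.08]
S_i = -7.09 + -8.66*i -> [-7.09, -15.75, -24.41, -33.07, -41.73]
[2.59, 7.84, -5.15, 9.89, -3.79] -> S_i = Random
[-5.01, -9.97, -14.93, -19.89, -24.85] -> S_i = -5.01 + -4.96*i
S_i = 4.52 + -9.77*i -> [4.52, -5.25, -15.02, -24.79, -34.56]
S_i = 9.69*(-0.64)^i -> [9.69, -6.2, 3.97, -2.54, 1.63]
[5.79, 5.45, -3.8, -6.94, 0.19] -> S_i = Random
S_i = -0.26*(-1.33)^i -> [-0.26, 0.35, -0.46, 0.61, -0.81]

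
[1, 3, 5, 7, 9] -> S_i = 1 + 2*i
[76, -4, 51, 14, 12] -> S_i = Random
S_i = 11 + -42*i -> [11, -31, -73, -115, -157]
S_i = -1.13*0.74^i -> [-1.13, -0.84, -0.62, -0.46, -0.34]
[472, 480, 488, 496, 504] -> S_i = 472 + 8*i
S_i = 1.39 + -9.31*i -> [1.39, -7.92, -17.23, -26.54, -35.85]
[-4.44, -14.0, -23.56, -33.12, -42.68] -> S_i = -4.44 + -9.56*i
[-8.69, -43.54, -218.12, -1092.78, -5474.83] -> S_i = -8.69*5.01^i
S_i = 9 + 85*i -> [9, 94, 179, 264, 349]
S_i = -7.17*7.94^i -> [-7.17, -56.93, -452.02, -3589.06, -28497.13]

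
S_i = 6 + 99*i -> [6, 105, 204, 303, 402]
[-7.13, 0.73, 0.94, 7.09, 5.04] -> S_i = Random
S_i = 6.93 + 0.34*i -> [6.93, 7.27, 7.61, 7.95, 8.29]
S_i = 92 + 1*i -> [92, 93, 94, 95, 96]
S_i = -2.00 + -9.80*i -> [-2.0, -11.8, -21.6, -31.4, -41.2]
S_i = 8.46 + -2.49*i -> [8.46, 5.97, 3.48, 0.99, -1.5]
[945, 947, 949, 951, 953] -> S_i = 945 + 2*i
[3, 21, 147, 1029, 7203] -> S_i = 3*7^i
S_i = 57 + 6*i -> [57, 63, 69, 75, 81]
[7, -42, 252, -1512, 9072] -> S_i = 7*-6^i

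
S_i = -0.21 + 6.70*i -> [-0.21, 6.49, 13.19, 19.89, 26.59]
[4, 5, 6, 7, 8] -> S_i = 4 + 1*i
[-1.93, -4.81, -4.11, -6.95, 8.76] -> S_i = Random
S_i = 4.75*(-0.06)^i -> [4.75, -0.28, 0.02, -0.0, 0.0]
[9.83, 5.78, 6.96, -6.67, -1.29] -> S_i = Random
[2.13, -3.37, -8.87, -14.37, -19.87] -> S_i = 2.13 + -5.50*i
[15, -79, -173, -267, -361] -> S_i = 15 + -94*i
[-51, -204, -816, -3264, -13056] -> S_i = -51*4^i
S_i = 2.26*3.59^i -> [2.26, 8.11, 29.13, 104.57, 375.39]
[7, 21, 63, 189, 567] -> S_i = 7*3^i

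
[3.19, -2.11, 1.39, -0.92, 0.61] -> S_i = 3.19*(-0.66)^i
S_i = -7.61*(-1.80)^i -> [-7.61, 13.7, -24.66, 44.38, -79.89]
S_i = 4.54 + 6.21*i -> [4.54, 10.75, 16.96, 23.17, 29.38]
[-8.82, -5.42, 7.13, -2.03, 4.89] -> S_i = Random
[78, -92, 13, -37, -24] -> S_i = Random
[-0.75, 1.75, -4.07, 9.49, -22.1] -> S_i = -0.75*(-2.33)^i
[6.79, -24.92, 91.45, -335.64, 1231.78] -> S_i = 6.79*(-3.67)^i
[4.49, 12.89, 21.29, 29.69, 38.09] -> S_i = 4.49 + 8.40*i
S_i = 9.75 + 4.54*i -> [9.75, 14.29, 18.83, 23.37, 27.91]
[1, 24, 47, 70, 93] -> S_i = 1 + 23*i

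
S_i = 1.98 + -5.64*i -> [1.98, -3.66, -9.3, -14.94, -20.58]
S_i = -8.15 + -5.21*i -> [-8.15, -13.36, -18.57, -23.78, -28.99]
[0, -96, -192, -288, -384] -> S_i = 0 + -96*i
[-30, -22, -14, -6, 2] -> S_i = -30 + 8*i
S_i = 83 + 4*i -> [83, 87, 91, 95, 99]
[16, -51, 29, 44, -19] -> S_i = Random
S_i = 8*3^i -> [8, 24, 72, 216, 648]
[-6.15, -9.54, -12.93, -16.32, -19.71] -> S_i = -6.15 + -3.39*i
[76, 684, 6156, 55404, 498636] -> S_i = 76*9^i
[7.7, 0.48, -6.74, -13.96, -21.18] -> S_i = 7.70 + -7.22*i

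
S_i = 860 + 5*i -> [860, 865, 870, 875, 880]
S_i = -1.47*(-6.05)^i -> [-1.47, 8.89, -53.81, 325.52, -1969.42]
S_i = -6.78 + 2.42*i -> [-6.78, -4.36, -1.94, 0.48, 2.9]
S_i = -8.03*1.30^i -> [-8.03, -10.44, -13.57, -17.64, -22.93]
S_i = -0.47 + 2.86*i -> [-0.47, 2.39, 5.25, 8.11, 10.97]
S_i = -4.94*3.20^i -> [-4.94, -15.81, -50.59, -161.87, -518.0]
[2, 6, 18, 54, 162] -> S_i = 2*3^i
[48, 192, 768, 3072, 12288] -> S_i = 48*4^i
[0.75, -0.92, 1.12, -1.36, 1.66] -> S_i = 0.75*(-1.22)^i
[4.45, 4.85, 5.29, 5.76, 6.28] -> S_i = 4.45*1.09^i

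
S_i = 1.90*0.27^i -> [1.9, 0.51, 0.14, 0.04, 0.01]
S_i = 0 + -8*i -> [0, -8, -16, -24, -32]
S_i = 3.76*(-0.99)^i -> [3.76, -3.72, 3.69, -3.65, 3.61]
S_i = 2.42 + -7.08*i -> [2.42, -4.66, -11.74, -18.82, -25.9]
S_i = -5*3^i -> [-5, -15, -45, -135, -405]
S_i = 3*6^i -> [3, 18, 108, 648, 3888]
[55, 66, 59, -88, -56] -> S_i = Random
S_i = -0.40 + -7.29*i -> [-0.4, -7.69, -14.98, -22.27, -29.56]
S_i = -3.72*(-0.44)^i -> [-3.72, 1.64, -0.72, 0.32, -0.14]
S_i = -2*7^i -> [-2, -14, -98, -686, -4802]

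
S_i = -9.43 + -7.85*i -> [-9.43, -17.28, -25.13, -32.98, -40.83]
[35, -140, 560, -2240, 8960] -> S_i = 35*-4^i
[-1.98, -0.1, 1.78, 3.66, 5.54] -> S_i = -1.98 + 1.88*i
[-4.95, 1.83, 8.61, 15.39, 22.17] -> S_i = -4.95 + 6.78*i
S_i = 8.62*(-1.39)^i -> [8.62, -11.98, 16.65, -23.15, 32.18]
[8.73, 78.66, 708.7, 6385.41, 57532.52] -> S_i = 8.73*9.01^i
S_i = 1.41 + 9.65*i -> [1.41, 11.06, 20.71, 30.36, 40.01]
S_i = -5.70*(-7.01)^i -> [-5.7, 39.96, -280.1, 1963.49, -13764.07]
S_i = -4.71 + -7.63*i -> [-4.71, -12.34, -19.97, -27.6, -35.23]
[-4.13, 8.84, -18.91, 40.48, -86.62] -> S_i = -4.13*(-2.14)^i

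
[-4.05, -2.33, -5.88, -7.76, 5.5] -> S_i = Random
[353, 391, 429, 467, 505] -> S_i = 353 + 38*i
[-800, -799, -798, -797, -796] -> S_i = -800 + 1*i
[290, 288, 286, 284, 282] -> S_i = 290 + -2*i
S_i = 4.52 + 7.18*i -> [4.52, 11.7, 18.88, 26.06, 33.24]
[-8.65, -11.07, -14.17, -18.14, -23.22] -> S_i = -8.65*1.28^i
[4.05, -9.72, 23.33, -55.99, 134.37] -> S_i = 4.05*(-2.40)^i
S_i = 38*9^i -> [38, 342, 3078, 27702, 249318]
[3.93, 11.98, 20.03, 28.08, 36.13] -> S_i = 3.93 + 8.05*i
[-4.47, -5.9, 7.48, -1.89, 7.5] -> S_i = Random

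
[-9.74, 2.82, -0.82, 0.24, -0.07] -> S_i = -9.74*(-0.29)^i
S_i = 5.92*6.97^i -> [5.92, 41.26, 287.6, 2004.56, 13971.81]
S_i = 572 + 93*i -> [572, 665, 758, 851, 944]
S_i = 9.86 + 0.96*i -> [9.86, 10.82, 11.78, 12.74, 13.7]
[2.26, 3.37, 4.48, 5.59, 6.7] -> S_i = 2.26 + 1.11*i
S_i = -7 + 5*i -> [-7, -2, 3, 8, 13]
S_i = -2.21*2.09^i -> [-2.21, -4.62, -9.65, -20.18, -42.17]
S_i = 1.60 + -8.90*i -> [1.6, -7.3, -16.2, -25.1, -34.0]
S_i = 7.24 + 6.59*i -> [7.24, 13.83, 20.42, 27.01, 33.6]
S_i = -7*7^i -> [-7, -49, -343, -2401, -16807]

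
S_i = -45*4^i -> [-45, -180, -720, -2880, -11520]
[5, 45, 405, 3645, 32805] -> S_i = 5*9^i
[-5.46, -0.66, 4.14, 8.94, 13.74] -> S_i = -5.46 + 4.80*i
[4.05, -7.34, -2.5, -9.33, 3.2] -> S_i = Random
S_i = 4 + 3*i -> [4, 7, 10, 13, 16]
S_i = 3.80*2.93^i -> [3.8, 11.13, 32.62, 95.58, 280.06]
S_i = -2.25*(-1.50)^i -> [-2.25, 3.38, -5.06, 7.59, -11.39]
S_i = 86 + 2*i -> [86, 88, 90, 92, 94]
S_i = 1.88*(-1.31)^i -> [1.88, -2.46, 3.23, -4.23, 5.54]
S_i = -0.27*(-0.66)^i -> [-0.27, 0.18, -0.12, 0.08, -0.05]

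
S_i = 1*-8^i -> [1, -8, 64, -512, 4096]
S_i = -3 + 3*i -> [-3, 0, 3, 6, 9]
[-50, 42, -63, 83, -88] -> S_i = Random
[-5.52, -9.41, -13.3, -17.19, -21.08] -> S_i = -5.52 + -3.89*i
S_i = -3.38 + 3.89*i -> [-3.38, 0.51, 4.4, 8.29, 12.18]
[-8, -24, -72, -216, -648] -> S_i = -8*3^i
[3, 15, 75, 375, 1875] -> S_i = 3*5^i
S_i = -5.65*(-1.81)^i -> [-5.65, 10.23, -18.51, 33.5, -60.64]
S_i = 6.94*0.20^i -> [6.94, 1.39, 0.28, 0.06, 0.01]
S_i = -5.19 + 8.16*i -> [-5.19, 2.97, 11.13, 19.29, 27.45]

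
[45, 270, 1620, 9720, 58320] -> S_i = 45*6^i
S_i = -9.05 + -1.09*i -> [-9.05, -10.14, -11.23, -12.32, -13.41]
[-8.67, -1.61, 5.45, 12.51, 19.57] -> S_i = -8.67 + 7.06*i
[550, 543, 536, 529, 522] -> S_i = 550 + -7*i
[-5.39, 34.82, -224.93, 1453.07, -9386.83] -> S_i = -5.39*(-6.46)^i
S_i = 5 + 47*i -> [5, 52, 99, 146, 193]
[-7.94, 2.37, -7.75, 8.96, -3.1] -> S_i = Random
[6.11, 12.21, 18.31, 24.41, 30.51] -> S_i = 6.11 + 6.10*i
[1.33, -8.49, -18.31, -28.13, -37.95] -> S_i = 1.33 + -9.82*i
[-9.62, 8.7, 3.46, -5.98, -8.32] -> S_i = Random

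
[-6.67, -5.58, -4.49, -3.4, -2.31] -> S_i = -6.67 + 1.09*i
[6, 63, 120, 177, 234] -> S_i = 6 + 57*i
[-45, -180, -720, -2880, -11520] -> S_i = -45*4^i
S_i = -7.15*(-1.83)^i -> [-7.15, 13.08, -23.94, 43.82, -80.19]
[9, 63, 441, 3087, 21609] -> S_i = 9*7^i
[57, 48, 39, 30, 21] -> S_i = 57 + -9*i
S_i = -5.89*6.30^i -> [-5.89, -37.11, -233.77, -1472.78, -9278.49]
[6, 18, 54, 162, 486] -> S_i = 6*3^i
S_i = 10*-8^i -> [10, -80, 640, -5120, 40960]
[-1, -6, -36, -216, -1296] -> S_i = -1*6^i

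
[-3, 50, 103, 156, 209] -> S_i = -3 + 53*i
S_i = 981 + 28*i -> [981, 1009, 1037, 1065, 1093]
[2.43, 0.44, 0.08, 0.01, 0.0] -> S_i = 2.43*0.18^i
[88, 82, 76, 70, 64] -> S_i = 88 + -6*i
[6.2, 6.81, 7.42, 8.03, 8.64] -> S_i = 6.20 + 0.61*i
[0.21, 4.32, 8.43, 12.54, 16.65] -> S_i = 0.21 + 4.11*i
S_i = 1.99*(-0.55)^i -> [1.99, -1.09, 0.6, -0.33, 0.18]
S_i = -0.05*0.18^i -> [-0.05, -0.01, -0.0, -0.0, -0.0]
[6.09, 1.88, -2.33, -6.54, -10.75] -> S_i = 6.09 + -4.21*i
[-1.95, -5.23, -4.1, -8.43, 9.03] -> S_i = Random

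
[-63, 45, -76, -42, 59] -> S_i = Random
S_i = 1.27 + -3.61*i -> [1.27, -2.34, -5.95, -9.56, -13.17]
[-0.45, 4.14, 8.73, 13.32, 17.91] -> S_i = -0.45 + 4.59*i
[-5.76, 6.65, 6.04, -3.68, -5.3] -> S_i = Random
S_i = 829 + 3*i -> [829, 832, 835, 838, 841]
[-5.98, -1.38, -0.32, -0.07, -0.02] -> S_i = -5.98*0.23^i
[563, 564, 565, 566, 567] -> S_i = 563 + 1*i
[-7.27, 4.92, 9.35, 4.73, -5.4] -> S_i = Random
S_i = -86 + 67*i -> [-86, -19, 48, 115, 182]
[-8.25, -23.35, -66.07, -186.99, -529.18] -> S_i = -8.25*2.83^i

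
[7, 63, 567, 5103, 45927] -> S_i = 7*9^i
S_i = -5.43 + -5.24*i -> [-5.43, -10.67, -15.91, -21.15, -26.39]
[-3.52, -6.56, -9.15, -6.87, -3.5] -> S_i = Random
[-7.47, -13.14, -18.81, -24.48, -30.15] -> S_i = -7.47 + -5.67*i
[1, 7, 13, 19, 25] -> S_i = 1 + 6*i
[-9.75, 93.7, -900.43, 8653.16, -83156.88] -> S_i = -9.75*(-9.61)^i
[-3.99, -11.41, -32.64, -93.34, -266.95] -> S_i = -3.99*2.86^i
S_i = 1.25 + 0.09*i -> [1.25, 1.34, 1.43, 1.52, 1.61]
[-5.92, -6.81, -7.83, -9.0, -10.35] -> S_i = -5.92*1.15^i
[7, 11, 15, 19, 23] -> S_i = 7 + 4*i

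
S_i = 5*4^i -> [5, 20, 80, 320, 1280]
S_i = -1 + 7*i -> [-1, 6, 13, 20, 27]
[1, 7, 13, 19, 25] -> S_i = 1 + 6*i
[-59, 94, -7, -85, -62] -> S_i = Random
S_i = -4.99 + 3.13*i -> [-4.99, -1.86, 1.27, 4.4, 7.53]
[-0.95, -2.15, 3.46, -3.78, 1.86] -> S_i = Random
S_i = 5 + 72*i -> [5, 77, 149, 221, 293]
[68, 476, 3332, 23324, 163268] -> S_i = 68*7^i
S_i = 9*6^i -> [9, 54, 324, 1944, 11664]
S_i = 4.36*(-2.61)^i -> [4.36, -11.38, 29.7, -77.52, 202.32]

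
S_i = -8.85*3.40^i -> [-8.85, -30.09, -102.31, -347.84, -1182.66]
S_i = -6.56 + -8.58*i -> [-6.56, -15.14, -23.72, -32.3, -40.88]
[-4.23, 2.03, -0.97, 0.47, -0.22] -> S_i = -4.23*(-0.48)^i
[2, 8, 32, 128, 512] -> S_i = 2*4^i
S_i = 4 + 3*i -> [4, 7, 10, 13, 16]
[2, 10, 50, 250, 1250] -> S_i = 2*5^i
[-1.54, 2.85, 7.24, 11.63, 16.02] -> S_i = -1.54 + 4.39*i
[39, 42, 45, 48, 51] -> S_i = 39 + 3*i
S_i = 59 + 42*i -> [59, 101, 143, 185, 227]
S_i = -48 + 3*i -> [-48, -45, -42, -39, -36]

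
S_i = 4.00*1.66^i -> [4.0, 6.64, 11.02, 18.3, 30.37]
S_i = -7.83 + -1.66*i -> [-7.83, -9.49, -11.15, -12.81, -14.47]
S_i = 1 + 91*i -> [1, 92, 183, 274, 365]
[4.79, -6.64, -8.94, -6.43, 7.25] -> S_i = Random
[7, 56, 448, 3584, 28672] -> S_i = 7*8^i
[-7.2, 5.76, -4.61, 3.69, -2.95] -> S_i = -7.20*(-0.80)^i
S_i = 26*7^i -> [26, 182, 1274, 8918, 62426]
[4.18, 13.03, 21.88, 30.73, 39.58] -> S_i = 4.18 + 8.85*i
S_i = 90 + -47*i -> [90, 43, -4, -51, -98]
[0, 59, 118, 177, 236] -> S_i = 0 + 59*i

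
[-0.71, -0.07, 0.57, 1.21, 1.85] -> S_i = -0.71 + 0.64*i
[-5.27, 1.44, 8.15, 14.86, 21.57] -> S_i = -5.27 + 6.71*i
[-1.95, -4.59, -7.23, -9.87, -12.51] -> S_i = -1.95 + -2.64*i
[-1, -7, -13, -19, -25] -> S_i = -1 + -6*i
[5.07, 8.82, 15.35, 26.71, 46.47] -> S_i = 5.07*1.74^i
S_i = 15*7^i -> [15, 105, 735, 5145, 36015]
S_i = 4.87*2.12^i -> [4.87, 10.32, 21.89, 46.4, 98.37]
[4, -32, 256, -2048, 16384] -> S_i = 4*-8^i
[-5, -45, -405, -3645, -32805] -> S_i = -5*9^i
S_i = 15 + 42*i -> [15, 57, 99, 141, 183]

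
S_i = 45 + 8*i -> [45, 53, 61, 69, 77]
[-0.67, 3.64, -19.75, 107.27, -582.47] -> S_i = -0.67*(-5.43)^i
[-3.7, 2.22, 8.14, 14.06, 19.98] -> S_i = -3.70 + 5.92*i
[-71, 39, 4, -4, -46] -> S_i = Random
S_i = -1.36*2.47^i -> [-1.36, -3.36, -8.3, -20.49, -50.62]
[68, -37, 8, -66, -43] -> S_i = Random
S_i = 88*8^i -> [88, 704, 5632, 45056, 360448]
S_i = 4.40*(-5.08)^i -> [4.4, -22.35, 113.55, -576.82, 2930.27]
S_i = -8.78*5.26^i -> [-8.78, -46.18, -242.92, -1277.77, -6721.06]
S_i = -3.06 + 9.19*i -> [-3.06, 6.13, 15.32, 24.51, 33.7]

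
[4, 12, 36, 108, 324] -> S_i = 4*3^i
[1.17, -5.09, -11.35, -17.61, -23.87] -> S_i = 1.17 + -6.26*i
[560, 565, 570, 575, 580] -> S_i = 560 + 5*i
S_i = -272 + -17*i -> [-272, -289, -306, -323, -340]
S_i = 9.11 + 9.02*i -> [9.11, 18.13, 27.15, 36.17, 45.19]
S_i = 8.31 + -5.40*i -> [8.31, 2.91, -2.49, -7.89, -13.29]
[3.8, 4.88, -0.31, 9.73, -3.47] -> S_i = Random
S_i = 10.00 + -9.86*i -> [10.0, 0.14, -9.72, -19.58, -29.44]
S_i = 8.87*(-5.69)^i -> [8.87, -50.47, 287.18, -1634.03, 9297.64]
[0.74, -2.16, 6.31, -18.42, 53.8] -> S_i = 0.74*(-2.92)^i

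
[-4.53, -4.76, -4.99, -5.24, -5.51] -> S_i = -4.53*1.05^i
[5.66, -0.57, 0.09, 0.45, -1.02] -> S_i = Random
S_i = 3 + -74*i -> [3, -71, -145, -219, -293]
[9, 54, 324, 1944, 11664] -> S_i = 9*6^i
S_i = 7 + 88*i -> [7, 95, 183, 271, 359]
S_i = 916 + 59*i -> [916, 975, 1034, 1093, 1152]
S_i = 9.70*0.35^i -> [9.7, 3.39, 1.19, 0.42, 0.15]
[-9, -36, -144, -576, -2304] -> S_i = -9*4^i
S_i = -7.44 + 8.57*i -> [-7.44, 1.13, 9.7, 18.27, 26.84]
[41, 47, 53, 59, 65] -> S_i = 41 + 6*i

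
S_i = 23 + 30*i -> [23, 53, 83, 113, 143]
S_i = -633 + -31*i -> [-633, -664, -695, -726, -757]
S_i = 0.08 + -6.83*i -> [0.08, -6.75, -13.58, -20.41, -27.24]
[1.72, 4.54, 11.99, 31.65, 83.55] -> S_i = 1.72*2.64^i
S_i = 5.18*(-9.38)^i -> [5.18, -48.59, 455.76, -4275.02, 40099.7]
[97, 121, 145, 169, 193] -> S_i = 97 + 24*i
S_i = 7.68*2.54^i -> [7.68, 19.51, 49.55, 125.85, 319.67]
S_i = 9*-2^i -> [9, -18, 36, -72, 144]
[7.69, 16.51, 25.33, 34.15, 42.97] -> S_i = 7.69 + 8.82*i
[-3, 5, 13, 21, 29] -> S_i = -3 + 8*i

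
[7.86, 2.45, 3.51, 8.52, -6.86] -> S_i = Random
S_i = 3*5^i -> [3, 15, 75, 375, 1875]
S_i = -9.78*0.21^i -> [-9.78, -2.05, -0.43, -0.09, -0.02]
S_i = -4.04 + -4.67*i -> [-4.04, -8.71, -13.38, -18.05, -22.72]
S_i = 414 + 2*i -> [414, 416, 418, 420, 422]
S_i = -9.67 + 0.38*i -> [-9.67, -9.29, -8.91, -8.53, -8.15]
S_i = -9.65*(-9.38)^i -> [-9.65, 90.52, -849.05, 7964.08, -74703.11]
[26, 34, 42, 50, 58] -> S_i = 26 + 8*i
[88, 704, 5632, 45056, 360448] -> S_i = 88*8^i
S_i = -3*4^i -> [-3, -12, -48, -192, -768]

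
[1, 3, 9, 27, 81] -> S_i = 1*3^i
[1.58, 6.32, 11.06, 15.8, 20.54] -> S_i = 1.58 + 4.74*i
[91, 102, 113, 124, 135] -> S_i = 91 + 11*i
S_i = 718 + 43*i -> [718, 761, 804, 847, 890]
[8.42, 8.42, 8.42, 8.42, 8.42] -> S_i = 8.42*1.00^i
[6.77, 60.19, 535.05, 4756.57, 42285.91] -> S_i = 6.77*8.89^i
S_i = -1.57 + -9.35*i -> [-1.57, -10.92, -20.27, -29.62, -38.97]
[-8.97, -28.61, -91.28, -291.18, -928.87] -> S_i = -8.97*3.19^i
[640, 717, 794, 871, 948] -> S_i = 640 + 77*i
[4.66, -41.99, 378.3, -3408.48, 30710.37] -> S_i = 4.66*(-9.01)^i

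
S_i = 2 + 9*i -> [2, 11, 20, 29, 38]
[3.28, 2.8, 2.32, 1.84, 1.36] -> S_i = 3.28 + -0.48*i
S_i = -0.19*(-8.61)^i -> [-0.19, 1.64, -14.09, 121.27, -1044.16]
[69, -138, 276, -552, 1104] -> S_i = 69*-2^i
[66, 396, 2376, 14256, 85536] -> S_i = 66*6^i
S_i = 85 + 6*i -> [85, 91, 97, 103, 109]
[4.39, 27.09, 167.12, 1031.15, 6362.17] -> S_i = 4.39*6.17^i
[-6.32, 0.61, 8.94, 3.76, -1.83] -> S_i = Random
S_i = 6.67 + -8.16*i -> [6.67, -1.49, -9.65, -17.81, -25.97]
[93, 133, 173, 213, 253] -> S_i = 93 + 40*i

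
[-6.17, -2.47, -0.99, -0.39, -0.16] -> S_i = -6.17*0.40^i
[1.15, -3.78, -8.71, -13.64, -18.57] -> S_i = 1.15 + -4.93*i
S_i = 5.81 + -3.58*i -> [5.81, 2.23, -1.35, -4.93, -8.51]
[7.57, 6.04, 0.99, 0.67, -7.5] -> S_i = Random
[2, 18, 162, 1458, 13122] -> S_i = 2*9^i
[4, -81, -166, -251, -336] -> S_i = 4 + -85*i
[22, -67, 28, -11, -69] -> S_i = Random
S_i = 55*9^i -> [55, 495, 4455, 40095, 360855]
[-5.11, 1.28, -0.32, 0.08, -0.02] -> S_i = -5.11*(-0.25)^i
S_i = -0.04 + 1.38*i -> [-0.04, 1.34, 2.72, 4.1, 5.48]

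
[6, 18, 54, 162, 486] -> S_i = 6*3^i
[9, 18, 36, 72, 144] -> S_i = 9*2^i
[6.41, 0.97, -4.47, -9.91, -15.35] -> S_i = 6.41 + -5.44*i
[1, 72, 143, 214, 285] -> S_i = 1 + 71*i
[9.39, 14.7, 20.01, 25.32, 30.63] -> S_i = 9.39 + 5.31*i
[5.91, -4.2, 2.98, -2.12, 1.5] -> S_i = 5.91*(-0.71)^i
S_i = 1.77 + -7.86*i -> [1.77, -6.09, -13.95, -21.81, -29.67]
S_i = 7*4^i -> [7, 28, 112, 448, 1792]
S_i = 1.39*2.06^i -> [1.39, 2.86, 5.9, 12.15, 25.03]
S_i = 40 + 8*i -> [40, 48, 56, 64, 72]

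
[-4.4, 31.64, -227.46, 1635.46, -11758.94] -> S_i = -4.40*(-7.19)^i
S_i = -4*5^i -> [-4, -20, -100, -500, -2500]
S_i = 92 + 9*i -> [92, 101, 110, 119, 128]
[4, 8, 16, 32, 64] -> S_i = 4*2^i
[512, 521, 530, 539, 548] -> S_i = 512 + 9*i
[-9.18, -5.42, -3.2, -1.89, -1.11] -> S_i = -9.18*0.59^i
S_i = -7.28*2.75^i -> [-7.28, -20.02, -55.06, -151.4, -416.35]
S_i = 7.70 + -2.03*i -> [7.7, 5.67, 3.64, 1.61, -0.42]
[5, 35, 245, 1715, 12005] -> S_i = 5*7^i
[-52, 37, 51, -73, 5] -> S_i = Random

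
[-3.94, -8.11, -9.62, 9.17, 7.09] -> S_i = Random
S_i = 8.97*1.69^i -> [8.97, 15.16, 25.62, 43.3, 73.17]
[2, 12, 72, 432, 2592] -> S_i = 2*6^i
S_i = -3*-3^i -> [-3, 9, -27, 81, -243]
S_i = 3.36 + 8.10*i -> [3.36, 11.46, 19.56, 27.66, 35.76]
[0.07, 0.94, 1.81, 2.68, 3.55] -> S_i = 0.07 + 0.87*i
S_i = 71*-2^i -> [71, -142, 284, -568, 1136]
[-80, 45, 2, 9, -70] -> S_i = Random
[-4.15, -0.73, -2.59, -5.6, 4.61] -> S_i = Random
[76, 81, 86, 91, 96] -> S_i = 76 + 5*i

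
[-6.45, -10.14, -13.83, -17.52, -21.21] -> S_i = -6.45 + -3.69*i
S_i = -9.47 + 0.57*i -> [-9.47, -8.9, -8.33, -7.76, -7.19]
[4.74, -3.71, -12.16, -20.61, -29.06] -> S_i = 4.74 + -8.45*i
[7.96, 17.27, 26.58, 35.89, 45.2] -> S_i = 7.96 + 9.31*i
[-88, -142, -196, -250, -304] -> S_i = -88 + -54*i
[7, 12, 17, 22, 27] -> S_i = 7 + 5*i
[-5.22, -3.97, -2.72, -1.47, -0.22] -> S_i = -5.22 + 1.25*i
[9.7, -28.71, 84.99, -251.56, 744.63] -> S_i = 9.70*(-2.96)^i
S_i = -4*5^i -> [-4, -20, -100, -500, -2500]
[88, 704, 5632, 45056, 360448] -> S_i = 88*8^i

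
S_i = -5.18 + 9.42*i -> [-5.18, 4.24, 13.66, 23.08, 32.5]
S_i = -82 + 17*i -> [-82, -65, -48, -31, -14]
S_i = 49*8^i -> [49, 392, 3136, 25088, 200704]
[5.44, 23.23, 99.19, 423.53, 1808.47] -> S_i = 5.44*4.27^i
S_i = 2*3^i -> [2, 6, 18, 54, 162]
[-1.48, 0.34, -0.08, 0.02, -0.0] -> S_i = -1.48*(-0.23)^i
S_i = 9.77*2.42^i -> [9.77, 23.64, 57.22, 138.47, 335.09]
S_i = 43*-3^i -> [43, -129, 387, -1161, 3483]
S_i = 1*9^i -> [1, 9, 81, 729, 6561]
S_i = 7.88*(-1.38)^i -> [7.88, -10.87, 15.01, -20.71, 28.58]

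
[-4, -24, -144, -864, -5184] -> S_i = -4*6^i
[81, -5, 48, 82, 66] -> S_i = Random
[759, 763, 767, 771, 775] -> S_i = 759 + 4*i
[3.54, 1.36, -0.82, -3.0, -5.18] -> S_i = 3.54 + -2.18*i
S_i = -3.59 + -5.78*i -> [-3.59, -9.37, -15.15, -20.93, -26.71]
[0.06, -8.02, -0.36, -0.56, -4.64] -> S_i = Random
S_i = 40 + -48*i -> [40, -8, -56, -104, -152]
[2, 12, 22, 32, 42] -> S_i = 2 + 10*i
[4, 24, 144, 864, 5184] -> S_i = 4*6^i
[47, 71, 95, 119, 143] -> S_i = 47 + 24*i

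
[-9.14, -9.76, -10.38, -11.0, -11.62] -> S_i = -9.14 + -0.62*i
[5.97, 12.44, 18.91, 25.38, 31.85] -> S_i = 5.97 + 6.47*i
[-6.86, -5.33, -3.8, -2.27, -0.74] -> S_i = -6.86 + 1.53*i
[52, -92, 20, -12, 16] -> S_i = Random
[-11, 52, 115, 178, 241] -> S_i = -11 + 63*i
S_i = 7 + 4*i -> [7, 11, 15, 19, 23]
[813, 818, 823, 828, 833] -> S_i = 813 + 5*i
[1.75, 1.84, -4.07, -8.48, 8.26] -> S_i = Random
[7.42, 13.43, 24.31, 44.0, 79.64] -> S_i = 7.42*1.81^i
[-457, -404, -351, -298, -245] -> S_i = -457 + 53*i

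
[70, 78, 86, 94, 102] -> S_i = 70 + 8*i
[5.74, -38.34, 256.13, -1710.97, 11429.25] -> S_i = 5.74*(-6.68)^i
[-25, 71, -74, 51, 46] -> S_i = Random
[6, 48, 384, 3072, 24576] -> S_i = 6*8^i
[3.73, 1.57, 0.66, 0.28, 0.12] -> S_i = 3.73*0.42^i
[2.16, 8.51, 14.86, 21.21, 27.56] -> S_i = 2.16 + 6.35*i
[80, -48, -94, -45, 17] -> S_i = Random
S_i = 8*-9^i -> [8, -72, 648, -5832, 52488]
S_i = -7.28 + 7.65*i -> [-7.28, 0.37, 8.02, 15.67, 23.32]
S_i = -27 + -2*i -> [-27, -29, -31, -33, -35]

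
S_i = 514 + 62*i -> [514, 576, 638, 700, 762]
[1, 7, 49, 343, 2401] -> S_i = 1*7^i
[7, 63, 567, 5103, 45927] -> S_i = 7*9^i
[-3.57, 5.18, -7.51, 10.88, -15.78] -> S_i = -3.57*(-1.45)^i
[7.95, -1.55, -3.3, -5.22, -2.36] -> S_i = Random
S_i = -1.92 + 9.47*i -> [-1.92, 7.55, 17.02, 26.49, 35.96]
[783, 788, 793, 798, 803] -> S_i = 783 + 5*i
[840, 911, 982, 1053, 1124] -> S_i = 840 + 71*i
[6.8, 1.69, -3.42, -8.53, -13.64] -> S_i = 6.80 + -5.11*i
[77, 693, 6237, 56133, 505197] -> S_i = 77*9^i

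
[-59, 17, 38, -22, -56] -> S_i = Random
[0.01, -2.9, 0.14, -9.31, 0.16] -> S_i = Random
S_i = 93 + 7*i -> [93, 100, 107, 114, 121]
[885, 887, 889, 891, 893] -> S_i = 885 + 2*i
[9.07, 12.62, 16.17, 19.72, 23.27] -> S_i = 9.07 + 3.55*i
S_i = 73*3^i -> [73, 219, 657, 1971, 5913]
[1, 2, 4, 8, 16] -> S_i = 1*2^i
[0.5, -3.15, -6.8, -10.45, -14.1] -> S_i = 0.50 + -3.65*i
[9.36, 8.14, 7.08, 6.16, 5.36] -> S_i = 9.36*0.87^i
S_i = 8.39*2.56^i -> [8.39, 21.48, 54.98, 140.76, 360.35]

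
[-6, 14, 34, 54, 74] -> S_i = -6 + 20*i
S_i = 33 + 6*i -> [33, 39, 45, 51, 57]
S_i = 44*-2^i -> [44, -88, 176, -352, 704]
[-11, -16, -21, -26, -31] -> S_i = -11 + -5*i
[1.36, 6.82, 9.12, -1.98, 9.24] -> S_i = Random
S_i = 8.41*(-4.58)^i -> [8.41, -38.52, 176.41, -807.96, 3700.48]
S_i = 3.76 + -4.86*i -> [3.76, -1.1, -5.96, -10.82, -15.68]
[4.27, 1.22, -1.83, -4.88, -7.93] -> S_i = 4.27 + -3.05*i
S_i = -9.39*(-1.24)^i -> [-9.39, 11.64, -14.44, 17.9, -22.2]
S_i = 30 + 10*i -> [30, 40, 50, 60, 70]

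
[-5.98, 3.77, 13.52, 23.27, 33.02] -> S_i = -5.98 + 9.75*i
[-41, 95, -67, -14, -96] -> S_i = Random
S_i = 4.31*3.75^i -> [4.31, 16.16, 60.61, 227.29, 852.32]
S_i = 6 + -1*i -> [6, 5, 4, 3, 2]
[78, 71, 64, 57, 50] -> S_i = 78 + -7*i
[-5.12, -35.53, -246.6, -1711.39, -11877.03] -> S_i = -5.12*6.94^i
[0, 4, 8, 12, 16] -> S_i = 0 + 4*i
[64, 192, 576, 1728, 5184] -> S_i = 64*3^i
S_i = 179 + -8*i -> [179, 171, 163, 155, 147]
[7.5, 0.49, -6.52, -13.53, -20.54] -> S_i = 7.50 + -7.01*i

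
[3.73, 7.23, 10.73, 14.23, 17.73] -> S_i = 3.73 + 3.50*i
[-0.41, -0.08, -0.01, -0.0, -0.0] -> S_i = -0.41*0.19^i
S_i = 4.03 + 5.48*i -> [4.03, 9.51, 14.99, 20.47, 25.95]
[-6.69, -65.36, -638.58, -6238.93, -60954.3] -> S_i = -6.69*9.77^i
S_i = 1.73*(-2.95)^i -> [1.73, -5.1, 15.06, -44.41, 131.02]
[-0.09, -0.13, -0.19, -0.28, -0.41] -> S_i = -0.09*1.46^i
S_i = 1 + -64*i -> [1, -63, -127, -191, -255]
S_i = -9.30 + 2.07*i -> [-9.3, -7.23, -5.16, -3.09, -1.02]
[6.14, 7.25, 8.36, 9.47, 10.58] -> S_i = 6.14 + 1.11*i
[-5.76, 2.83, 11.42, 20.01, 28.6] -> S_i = -5.76 + 8.59*i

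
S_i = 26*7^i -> [26, 182, 1274, 8918, 62426]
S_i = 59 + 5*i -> [59, 64, 69, 74, 79]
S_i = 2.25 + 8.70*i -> [2.25, 10.95, 19.65, 28.35, 37.05]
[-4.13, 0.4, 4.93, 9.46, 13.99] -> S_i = -4.13 + 4.53*i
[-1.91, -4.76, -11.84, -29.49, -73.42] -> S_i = -1.91*2.49^i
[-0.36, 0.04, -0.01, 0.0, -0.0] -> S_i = -0.36*(-0.12)^i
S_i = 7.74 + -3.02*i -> [7.74, 4.72, 1.7, -1.32, -4.34]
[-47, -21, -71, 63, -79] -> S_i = Random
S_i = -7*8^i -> [-7, -56, -448, -3584, -28672]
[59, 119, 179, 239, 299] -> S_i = 59 + 60*i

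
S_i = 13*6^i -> [13, 78, 468, 2808, 16848]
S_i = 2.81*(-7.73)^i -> [2.81, -21.72, 167.91, -1297.91, 10032.85]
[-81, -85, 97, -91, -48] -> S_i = Random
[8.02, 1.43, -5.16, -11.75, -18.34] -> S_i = 8.02 + -6.59*i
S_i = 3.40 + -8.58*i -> [3.4, -5.18, -13.76, -22.34, -30.92]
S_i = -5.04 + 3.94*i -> [-5.04, -1.1, 2.84, 6.78, 10.72]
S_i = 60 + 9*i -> [60, 69, 78, 87, 96]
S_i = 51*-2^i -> [51, -102, 204, -408, 816]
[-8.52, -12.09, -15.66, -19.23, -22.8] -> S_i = -8.52 + -3.57*i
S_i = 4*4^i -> [4, 16, 64, 256, 1024]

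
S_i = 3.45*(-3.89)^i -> [3.45, -13.42, 52.21, -203.08, 789.98]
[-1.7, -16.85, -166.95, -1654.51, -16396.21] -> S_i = -1.70*9.91^i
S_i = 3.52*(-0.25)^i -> [3.52, -0.88, 0.22, -0.06, 0.01]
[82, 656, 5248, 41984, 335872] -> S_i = 82*8^i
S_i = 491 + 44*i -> [491, 535, 579, 623, 667]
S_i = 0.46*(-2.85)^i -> [0.46, -1.31, 3.74, -10.65, 30.35]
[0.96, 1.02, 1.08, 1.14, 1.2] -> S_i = 0.96 + 0.06*i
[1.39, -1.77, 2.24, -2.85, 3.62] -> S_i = 1.39*(-1.27)^i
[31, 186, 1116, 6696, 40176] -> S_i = 31*6^i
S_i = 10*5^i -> [10, 50, 250, 1250, 6250]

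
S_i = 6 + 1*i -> [6, 7, 8, 9, 10]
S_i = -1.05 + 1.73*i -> [-1.05, 0.68, 2.41, 4.14, 5.87]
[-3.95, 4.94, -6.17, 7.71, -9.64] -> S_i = -3.95*(-1.25)^i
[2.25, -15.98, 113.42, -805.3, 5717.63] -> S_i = 2.25*(-7.10)^i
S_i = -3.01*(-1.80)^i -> [-3.01, 5.42, -9.75, 17.55, -31.6]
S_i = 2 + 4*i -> [2, 6, 10, 14, 18]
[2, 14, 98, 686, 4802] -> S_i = 2*7^i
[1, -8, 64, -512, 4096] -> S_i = 1*-8^i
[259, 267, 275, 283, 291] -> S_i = 259 + 8*i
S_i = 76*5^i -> [76, 380, 1900, 9500, 47500]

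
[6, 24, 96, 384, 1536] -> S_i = 6*4^i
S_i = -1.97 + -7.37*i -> [-1.97, -9.34, -16.71, -24.08, -31.45]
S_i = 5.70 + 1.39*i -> [5.7, 7.09, 8.48, 9.87, 11.26]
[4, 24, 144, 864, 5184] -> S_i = 4*6^i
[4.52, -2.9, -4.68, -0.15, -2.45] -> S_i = Random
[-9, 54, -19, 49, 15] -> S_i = Random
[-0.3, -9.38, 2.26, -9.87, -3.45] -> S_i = Random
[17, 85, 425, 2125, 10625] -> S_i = 17*5^i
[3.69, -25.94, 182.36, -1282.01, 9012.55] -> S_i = 3.69*(-7.03)^i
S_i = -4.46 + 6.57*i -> [-4.46, 2.11, 8.68, 15.25, 21.82]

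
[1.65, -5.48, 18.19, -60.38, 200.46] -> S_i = 1.65*(-3.32)^i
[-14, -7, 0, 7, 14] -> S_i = -14 + 7*i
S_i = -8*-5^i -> [-8, 40, -200, 1000, -5000]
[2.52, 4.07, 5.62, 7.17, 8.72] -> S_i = 2.52 + 1.55*i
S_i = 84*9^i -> [84, 756, 6804, 61236, 551124]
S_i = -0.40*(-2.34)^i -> [-0.4, 0.94, -2.19, 5.13, -11.99]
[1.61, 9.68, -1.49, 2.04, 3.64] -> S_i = Random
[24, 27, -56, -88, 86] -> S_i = Random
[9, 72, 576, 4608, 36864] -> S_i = 9*8^i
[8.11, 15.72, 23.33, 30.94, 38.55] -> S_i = 8.11 + 7.61*i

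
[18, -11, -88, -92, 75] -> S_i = Random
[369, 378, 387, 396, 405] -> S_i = 369 + 9*i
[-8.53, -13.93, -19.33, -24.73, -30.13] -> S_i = -8.53 + -5.40*i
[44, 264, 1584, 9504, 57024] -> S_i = 44*6^i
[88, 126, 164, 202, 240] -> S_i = 88 + 38*i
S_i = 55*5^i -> [55, 275, 1375, 6875, 34375]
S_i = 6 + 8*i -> [6, 14, 22, 30, 38]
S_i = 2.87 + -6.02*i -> [2.87, -3.15, -9.17, -15.19, -21.21]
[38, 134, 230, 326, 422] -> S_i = 38 + 96*i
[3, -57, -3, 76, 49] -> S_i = Random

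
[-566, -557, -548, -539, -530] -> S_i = -566 + 9*i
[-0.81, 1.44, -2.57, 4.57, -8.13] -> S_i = -0.81*(-1.78)^i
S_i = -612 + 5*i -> [-612, -607, -602, -597, -592]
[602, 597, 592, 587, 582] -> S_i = 602 + -5*i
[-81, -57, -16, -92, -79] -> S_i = Random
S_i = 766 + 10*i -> [766, 776, 786, 796, 806]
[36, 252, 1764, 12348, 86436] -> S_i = 36*7^i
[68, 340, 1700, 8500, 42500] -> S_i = 68*5^i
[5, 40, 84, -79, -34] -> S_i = Random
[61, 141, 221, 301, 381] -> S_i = 61 + 80*i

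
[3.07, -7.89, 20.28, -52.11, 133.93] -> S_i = 3.07*(-2.57)^i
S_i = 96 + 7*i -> [96, 103, 110, 117, 124]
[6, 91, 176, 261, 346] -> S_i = 6 + 85*i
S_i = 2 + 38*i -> [2, 40, 78, 116, 154]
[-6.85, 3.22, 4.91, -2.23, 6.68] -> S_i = Random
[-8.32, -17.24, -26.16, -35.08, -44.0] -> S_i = -8.32 + -8.92*i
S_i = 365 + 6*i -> [365, 371, 377, 383, 389]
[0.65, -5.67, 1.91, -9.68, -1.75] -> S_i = Random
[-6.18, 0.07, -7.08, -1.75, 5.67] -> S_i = Random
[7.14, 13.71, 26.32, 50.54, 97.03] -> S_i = 7.14*1.92^i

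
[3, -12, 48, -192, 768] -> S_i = 3*-4^i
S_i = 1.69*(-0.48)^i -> [1.69, -0.81, 0.39, -0.19, 0.09]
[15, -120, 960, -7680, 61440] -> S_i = 15*-8^i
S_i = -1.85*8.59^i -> [-1.85, -15.89, -136.51, -1172.6, -10072.66]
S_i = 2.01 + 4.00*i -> [2.01, 6.01, 10.01, 14.01, 18.01]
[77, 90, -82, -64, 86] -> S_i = Random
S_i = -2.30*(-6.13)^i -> [-2.3, 14.1, -86.43, 529.8, -3247.65]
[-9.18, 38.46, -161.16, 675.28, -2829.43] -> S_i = -9.18*(-4.19)^i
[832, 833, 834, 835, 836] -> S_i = 832 + 1*i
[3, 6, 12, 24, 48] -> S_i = 3*2^i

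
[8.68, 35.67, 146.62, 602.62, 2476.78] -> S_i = 8.68*4.11^i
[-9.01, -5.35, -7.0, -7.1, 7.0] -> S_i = Random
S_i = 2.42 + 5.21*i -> [2.42, 7.63, 12.84, 18.05, 23.26]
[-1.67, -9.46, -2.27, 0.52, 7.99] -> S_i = Random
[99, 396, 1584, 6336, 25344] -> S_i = 99*4^i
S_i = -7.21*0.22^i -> [-7.21, -1.59, -0.35, -0.08, -0.02]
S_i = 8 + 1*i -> [8, 9, 10, 11, 12]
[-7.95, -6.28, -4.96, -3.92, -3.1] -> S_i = -7.95*0.79^i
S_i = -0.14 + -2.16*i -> [-0.14, -2.3, -4.46, -6.62, -8.78]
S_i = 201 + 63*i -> [201, 264, 327, 390, 453]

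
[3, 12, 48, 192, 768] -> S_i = 3*4^i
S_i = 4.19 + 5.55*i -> [4.19, 9.74, 15.29, 20.84, 26.39]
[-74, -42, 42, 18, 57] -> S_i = Random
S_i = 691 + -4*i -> [691, 687, 683, 679, 675]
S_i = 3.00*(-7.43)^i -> [3.0, -22.29, 165.61, -1230.52, 9142.74]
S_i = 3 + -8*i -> [3, -5, -13, -21, -29]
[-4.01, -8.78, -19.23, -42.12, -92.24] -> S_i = -4.01*2.19^i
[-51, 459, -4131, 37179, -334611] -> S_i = -51*-9^i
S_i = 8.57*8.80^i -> [8.57, 75.42, 663.66, 5840.22, 51393.89]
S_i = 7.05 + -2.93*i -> [7.05, 4.12, 1.19, -1.74, -4.67]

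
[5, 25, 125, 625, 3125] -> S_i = 5*5^i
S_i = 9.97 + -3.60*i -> [9.97, 6.37, 2.77, -0.83, -4.43]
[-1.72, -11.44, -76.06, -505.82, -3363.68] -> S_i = -1.72*6.65^i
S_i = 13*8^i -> [13, 104, 832, 6656, 53248]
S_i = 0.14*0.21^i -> [0.14, 0.03, 0.01, 0.0, 0.0]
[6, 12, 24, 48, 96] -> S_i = 6*2^i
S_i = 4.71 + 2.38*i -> [4.71, 7.09, 9.47, 11.85, 14.23]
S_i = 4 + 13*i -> [4, 17, 30, 43, 56]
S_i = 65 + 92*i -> [65, 157, 249, 341, 433]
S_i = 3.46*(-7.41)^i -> [3.46, -25.64, 189.98, -1407.77, 10431.55]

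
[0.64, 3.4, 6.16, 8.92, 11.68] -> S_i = 0.64 + 2.76*i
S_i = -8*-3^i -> [-8, 24, -72, 216, -648]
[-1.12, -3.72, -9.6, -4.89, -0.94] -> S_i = Random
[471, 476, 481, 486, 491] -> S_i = 471 + 5*i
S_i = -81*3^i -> [-81, -243, -729, -2187, -6561]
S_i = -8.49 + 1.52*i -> [-8.49, -6.97, -5.45, -3.93, -2.41]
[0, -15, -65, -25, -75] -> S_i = Random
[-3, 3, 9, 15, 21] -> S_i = -3 + 6*i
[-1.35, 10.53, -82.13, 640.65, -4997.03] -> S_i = -1.35*(-7.80)^i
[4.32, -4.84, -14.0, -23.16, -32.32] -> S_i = 4.32 + -9.16*i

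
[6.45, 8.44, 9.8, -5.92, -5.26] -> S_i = Random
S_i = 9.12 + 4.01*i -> [9.12, 13.13, 17.14, 21.15, 25.16]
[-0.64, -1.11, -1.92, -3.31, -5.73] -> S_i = -0.64*1.73^i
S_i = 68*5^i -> [68, 340, 1700, 8500, 42500]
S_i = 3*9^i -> [3, 27, 243, 2187, 19683]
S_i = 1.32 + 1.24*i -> [1.32, 2.56, 3.8, 5.04, 6.28]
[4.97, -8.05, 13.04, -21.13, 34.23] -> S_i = 4.97*(-1.62)^i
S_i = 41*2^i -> [41, 82, 164, 328, 656]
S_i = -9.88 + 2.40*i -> [-9.88, -7.48, -5.08, -2.68, -0.28]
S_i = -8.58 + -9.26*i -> [-8.58, -17.84, -27.1, -36.36, -45.62]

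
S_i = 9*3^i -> [9, 27, 81, 243, 729]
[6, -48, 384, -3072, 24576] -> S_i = 6*-8^i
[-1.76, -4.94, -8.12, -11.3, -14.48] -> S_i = -1.76 + -3.18*i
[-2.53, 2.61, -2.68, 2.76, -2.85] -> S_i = -2.53*(-1.03)^i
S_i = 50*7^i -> [50, 350, 2450, 17150, 120050]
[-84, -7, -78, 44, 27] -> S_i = Random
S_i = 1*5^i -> [1, 5, 25, 125, 625]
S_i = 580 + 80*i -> [580, 660, 740, 820, 900]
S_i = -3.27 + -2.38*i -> [-3.27, -5.65, -8.03, -10.41, -12.79]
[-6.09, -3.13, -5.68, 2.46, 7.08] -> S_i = Random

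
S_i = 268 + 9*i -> [268, 277, 286, 295, 304]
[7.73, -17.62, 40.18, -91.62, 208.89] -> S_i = 7.73*(-2.28)^i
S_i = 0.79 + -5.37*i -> [0.79, -4.58, -9.95, -15.32, -20.69]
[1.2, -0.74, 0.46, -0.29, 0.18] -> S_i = 1.20*(-0.62)^i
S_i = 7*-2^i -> [7, -14, 28, -56, 112]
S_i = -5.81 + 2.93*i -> [-5.81, -2.88, 0.05, 2.98, 5.91]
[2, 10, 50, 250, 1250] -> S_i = 2*5^i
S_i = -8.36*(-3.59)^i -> [-8.36, 30.01, -107.74, 386.8, -1388.62]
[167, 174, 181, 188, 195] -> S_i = 167 + 7*i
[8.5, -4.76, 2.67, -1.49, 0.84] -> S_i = 8.50*(-0.56)^i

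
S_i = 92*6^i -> [92, 552, 3312, 19872, 119232]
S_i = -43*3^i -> [-43, -129, -387, -1161, -3483]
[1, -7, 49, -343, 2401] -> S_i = 1*-7^i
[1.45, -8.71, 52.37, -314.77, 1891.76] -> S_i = 1.45*(-6.01)^i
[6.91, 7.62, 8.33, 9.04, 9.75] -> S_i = 6.91 + 0.71*i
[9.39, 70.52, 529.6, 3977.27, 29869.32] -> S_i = 9.39*7.51^i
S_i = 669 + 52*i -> [669, 721, 773, 825, 877]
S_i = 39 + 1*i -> [39, 40, 41, 42, 43]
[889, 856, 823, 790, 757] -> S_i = 889 + -33*i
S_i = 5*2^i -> [5, 10, 20, 40, 80]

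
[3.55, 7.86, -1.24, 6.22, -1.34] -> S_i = Random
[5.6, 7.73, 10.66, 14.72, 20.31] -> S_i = 5.60*1.38^i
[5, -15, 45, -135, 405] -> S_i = 5*-3^i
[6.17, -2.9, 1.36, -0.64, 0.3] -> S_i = 6.17*(-0.47)^i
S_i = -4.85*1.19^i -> [-4.85, -5.77, -6.87, -8.17, -9.73]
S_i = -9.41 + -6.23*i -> [-9.41, -15.64, -21.87, -28.1, -34.33]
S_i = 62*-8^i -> [62, -496, 3968, -31744, 253952]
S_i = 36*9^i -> [36, 324, 2916, 26244, 236196]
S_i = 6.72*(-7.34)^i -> [6.72, -49.32, 362.04, -2657.4, 19505.34]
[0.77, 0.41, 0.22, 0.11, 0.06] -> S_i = 0.77*0.53^i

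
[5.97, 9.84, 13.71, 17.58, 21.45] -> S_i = 5.97 + 3.87*i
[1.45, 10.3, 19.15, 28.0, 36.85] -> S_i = 1.45 + 8.85*i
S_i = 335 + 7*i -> [335, 342, 349, 356, 363]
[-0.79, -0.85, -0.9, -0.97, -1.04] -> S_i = -0.79*1.07^i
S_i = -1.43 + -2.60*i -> [-1.43, -4.03, -6.63, -9.23, -11.83]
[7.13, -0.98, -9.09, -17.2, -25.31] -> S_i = 7.13 + -8.11*i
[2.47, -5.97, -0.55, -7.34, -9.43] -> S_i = Random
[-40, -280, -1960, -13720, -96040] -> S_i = -40*7^i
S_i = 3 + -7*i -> [3, -4, -11, -18, -25]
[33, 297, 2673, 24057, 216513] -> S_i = 33*9^i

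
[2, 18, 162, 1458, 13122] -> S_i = 2*9^i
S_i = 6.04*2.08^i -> [6.04, 12.56, 26.13, 54.35, 113.06]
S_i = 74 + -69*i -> [74, 5, -64, -133, -202]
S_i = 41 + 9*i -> [41, 50, 59, 68, 77]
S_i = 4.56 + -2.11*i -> [4.56, 2.45, 0.34, -1.77, -3.88]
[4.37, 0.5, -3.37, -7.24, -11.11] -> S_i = 4.37 + -3.87*i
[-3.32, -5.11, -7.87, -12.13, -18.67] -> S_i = -3.32*1.54^i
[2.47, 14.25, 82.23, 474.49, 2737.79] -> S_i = 2.47*5.77^i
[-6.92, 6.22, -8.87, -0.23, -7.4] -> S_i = Random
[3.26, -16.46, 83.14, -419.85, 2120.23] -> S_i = 3.26*(-5.05)^i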